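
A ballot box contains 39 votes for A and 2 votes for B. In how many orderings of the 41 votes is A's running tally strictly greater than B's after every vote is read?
Strict-lead orderings = 740

Total orderings of the 41 votes with 39 for A: C(41, 39) = 820. By the Bertrand ballot formula (Cycle Lemma / reflection principle), the number of orderings in which A is strictly ahead of B throughout is (p − q)/(p + q) · C(p + q, p) = (39 − 2)/(39 + 2) · 820 = 740.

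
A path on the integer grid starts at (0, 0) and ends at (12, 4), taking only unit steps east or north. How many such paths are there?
Number of paths = 1820

A monotone lattice path from (0, 0) to (12, 4) consists of 12 east steps and 4 north steps in some order, so it is determined by which 12 of the 16 steps are east. The count is C(16, 12) = 1820.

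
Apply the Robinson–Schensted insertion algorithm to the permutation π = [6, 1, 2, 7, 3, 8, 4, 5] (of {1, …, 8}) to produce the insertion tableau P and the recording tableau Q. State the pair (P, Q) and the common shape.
P = [1, 2, 3, 4, 5] / [6, 7, 8];  Q = [1, 3, 4, 6, 8] / [2, 5, 7];  common shape = (5, 3)

Row-insert the values π_1, π_2, … into P one at a time, bumping the leftmost entry strictly greater than the inserted value down to the next row. The recording tableau Q records, in position (i, j), the step at which that cell was added to P.
  Insert 6 (step 1): P = [6];  Q = [1]
  Insert 1 (step 2): P = [1] / [6];  Q = [1] / [2]
  Insert 2 (step 3): P = [1, 2] / [6];  Q = [1, 3] / [2]
  Insert 7 (step 4): P = [1, 2, 7] / [6];  Q = [1, 3, 4] / [2]
  Insert 3 (step 5): P = [1, 2, 3] / [6, 7];  Q = [1, 3, 4] / [2, 5]
  Insert 8 (step 6): P = [1, 2, 3, 8] / [6, 7];  Q = [1, 3, 4, 6] / [2, 5]
  Insert 4 (step 7): P = [1, 2, 3, 4] / [6, 7, 8];  Q = [1, 3, 4, 6] / [2, 5, 7]
  Insert 5 (step 8): P = [1, 2, 3, 4, 5] / [6, 7, 8];  Q = [1, 3, 4, 6, 8] / [2, 5, 7]
Final shape: (5, 3).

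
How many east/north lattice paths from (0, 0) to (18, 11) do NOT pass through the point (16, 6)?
Number of paths = 33030417

Total paths from (0, 0) to (18, 11): C(29, 18) = 34597290. Paths through (16, 6): (paths (0, 0) → (16, 6)) × (paths (16, 6) → (18, 11)) = C(22, 16) · C(7, 2) = 74613 · 21 = 1566873. Avoidance count = 34597290 − 1566873 = 33030417.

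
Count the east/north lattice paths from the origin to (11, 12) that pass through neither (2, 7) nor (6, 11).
Number of paths = 1220870

Inclusion–exclusion. Total paths: C(23, 11) = 1352078. Through P₁: C(9, 2)·C(14, 9) = 72072. Through P₂: C(17, 6)·C(6, 5) = 74256. Since P₁ is strictly southwest of P₂, a monotone path through both must visit P₁ then P₂; paths through both = C(9, 2)·C(8, 4)·C(6, 5) = 15120. Avoid both = 1352078 − 72072 − 74256 + 15120 = 1220870.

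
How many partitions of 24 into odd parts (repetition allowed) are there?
p_odd(24) = 122

Enumerate partitions using only odd parts via the recurrence o(n, m) = o(n, m−2) + o(n−m, m) over odd m, starting from the largest odd part ≤ n. This gives p_odd(24) = 122. (Euler's theorem: equals the count of distinct-part partitions.)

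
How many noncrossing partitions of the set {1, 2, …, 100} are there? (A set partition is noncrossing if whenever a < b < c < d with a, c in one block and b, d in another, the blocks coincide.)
C_100 = 896519947090131496687170070074100632420837521538745909320

These noncrossing partitions are counted by the Catalan number C_n = (1/(n + 1)) · C(2n, n). For n = 100: C_100 = (1/101) · C(200, 100) = 90548514656103281165404177077484163874504589675413336841320/101 = 896519947090131496687170070074100632420837521538745909320.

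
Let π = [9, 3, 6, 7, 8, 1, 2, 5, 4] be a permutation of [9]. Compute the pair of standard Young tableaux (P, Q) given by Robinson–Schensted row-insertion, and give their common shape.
P = [1, 2, 4, 8] / [3, 5, 7] / [6] / [9];  Q = [1, 3, 4, 5] / [2, 7, 8] / [6] / [9];  common shape = (4, 3, 1, 1)

Row-insert the values π_1, π_2, … into P one at a time, bumping the leftmost entry strictly greater than the inserted value down to the next row. The recording tableau Q records, in position (i, j), the step at which that cell was added to P.
  Insert 9 (step 1): P = [9];  Q = [1]
  Insert 3 (step 2): P = [3] / [9];  Q = [1] / [2]
  Insert 6 (step 3): P = [3, 6] / [9];  Q = [1, 3] / [2]
  Insert 7 (step 4): P = [3, 6, 7] / [9];  Q = [1, 3, 4] / [2]
  Insert 8 (step 5): P = [3, 6, 7, 8] / [9];  Q = [1, 3, 4, 5] / [2]
  Insert 1 (step 6): P = [1, 6, 7, 8] / [3] / [9];  Q = [1, 3, 4, 5] / [2] / [6]
  Insert 2 (step 7): P = [1, 2, 7, 8] / [3, 6] / [9];  Q = [1, 3, 4, 5] / [2, 7] / [6]
  Insert 5 (step 8): P = [1, 2, 5, 8] / [3, 6, 7] / [9];  Q = [1, 3, 4, 5] / [2, 7, 8] / [6]
  Insert 4 (step 9): P = [1, 2, 4, 8] / [3, 5, 7] / [6] / [9];  Q = [1, 3, 4, 5] / [2, 7, 8] / [6] / [9]
Final shape: (4, 3, 1, 1).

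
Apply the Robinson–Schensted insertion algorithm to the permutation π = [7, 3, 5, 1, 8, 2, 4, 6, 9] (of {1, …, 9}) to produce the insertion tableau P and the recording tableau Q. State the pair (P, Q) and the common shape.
P = [1, 2, 4, 6, 9] / [3, 5, 8] / [7];  Q = [1, 3, 5, 8, 9] / [2, 6, 7] / [4];  common shape = (5, 3, 1)

Row-insert the values π_1, π_2, … into P one at a time, bumping the leftmost entry strictly greater than the inserted value down to the next row. The recording tableau Q records, in position (i, j), the step at which that cell was added to P.
  Insert 7 (step 1): P = [7];  Q = [1]
  Insert 3 (step 2): P = [3] / [7];  Q = [1] / [2]
  Insert 5 (step 3): P = [3, 5] / [7];  Q = [1, 3] / [2]
  Insert 1 (step 4): P = [1, 5] / [3] / [7];  Q = [1, 3] / [2] / [4]
  Insert 8 (step 5): P = [1, 5, 8] / [3] / [7];  Q = [1, 3, 5] / [2] / [4]
  Insert 2 (step 6): P = [1, 2, 8] / [3, 5] / [7];  Q = [1, 3, 5] / [2, 6] / [4]
  Insert 4 (step 7): P = [1, 2, 4] / [3, 5, 8] / [7];  Q = [1, 3, 5] / [2, 6, 7] / [4]
  Insert 6 (step 8): P = [1, 2, 4, 6] / [3, 5, 8] / [7];  Q = [1, 3, 5, 8] / [2, 6, 7] / [4]
  Insert 9 (step 9): P = [1, 2, 4, 6, 9] / [3, 5, 8] / [7];  Q = [1, 3, 5, 8, 9] / [2, 6, 7] / [4]
Final shape: (5, 3, 1).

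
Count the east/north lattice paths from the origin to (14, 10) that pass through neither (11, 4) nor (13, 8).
Number of paths = 1297551

Inclusion–exclusion. Total paths: C(24, 14) = 1961256. Through P₁: C(15, 11)·C(9, 3) = 114660. Through P₂: C(21, 13)·C(3, 1) = 610470. Since P₁ is strictly southwest of P₂, a monotone path through both must visit P₁ then P₂; paths through both = C(15, 11)·C(6, 2)·C(3, 1) = 61425. Avoid both = 1961256 − 114660 − 610470 + 61425 = 1297551.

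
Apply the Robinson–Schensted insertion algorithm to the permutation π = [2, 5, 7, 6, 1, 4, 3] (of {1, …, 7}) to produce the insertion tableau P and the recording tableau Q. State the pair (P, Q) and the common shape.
P = [1, 3, 6] / [2, 4] / [5] / [7];  Q = [1, 2, 3] / [4, 6] / [5] / [7];  common shape = (3, 2, 1, 1)

Row-insert the values π_1, π_2, … into P one at a time, bumping the leftmost entry strictly greater than the inserted value down to the next row. The recording tableau Q records, in position (i, j), the step at which that cell was added to P.
  Insert 2 (step 1): P = [2];  Q = [1]
  Insert 5 (step 2): P = [2, 5];  Q = [1, 2]
  Insert 7 (step 3): P = [2, 5, 7];  Q = [1, 2, 3]
  Insert 6 (step 4): P = [2, 5, 6] / [7];  Q = [1, 2, 3] / [4]
  Insert 1 (step 5): P = [1, 5, 6] / [2] / [7];  Q = [1, 2, 3] / [4] / [5]
  Insert 4 (step 6): P = [1, 4, 6] / [2, 5] / [7];  Q = [1, 2, 3] / [4, 6] / [5]
  Insert 3 (step 7): P = [1, 3, 6] / [2, 4] / [5] / [7];  Q = [1, 2, 3] / [4, 6] / [5] / [7]
Final shape: (3, 2, 1, 1).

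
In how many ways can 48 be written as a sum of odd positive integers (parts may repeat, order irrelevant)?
p_odd(48) = 2910

Enumerate partitions using only odd parts via the recurrence o(n, m) = o(n, m−2) + o(n−m, m) over odd m, starting from the largest odd part ≤ n. This gives p_odd(48) = 2910. (Euler's theorem: equals the count of distinct-part partitions.)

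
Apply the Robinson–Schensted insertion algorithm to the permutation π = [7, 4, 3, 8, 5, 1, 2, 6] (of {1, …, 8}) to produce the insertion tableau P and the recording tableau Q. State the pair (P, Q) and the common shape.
P = [1, 2, 6] / [3, 5] / [4, 8] / [7];  Q = [1, 4, 8] / [2, 5] / [3, 7] / [6];  common shape = (3, 2, 2, 1)

Row-insert the values π_1, π_2, … into P one at a time, bumping the leftmost entry strictly greater than the inserted value down to the next row. The recording tableau Q records, in position (i, j), the step at which that cell was added to P.
  Insert 7 (step 1): P = [7];  Q = [1]
  Insert 4 (step 2): P = [4] / [7];  Q = [1] / [2]
  Insert 3 (step 3): P = [3] / [4] / [7];  Q = [1] / [2] / [3]
  Insert 8 (step 4): P = [3, 8] / [4] / [7];  Q = [1, 4] / [2] / [3]
  Insert 5 (step 5): P = [3, 5] / [4, 8] / [7];  Q = [1, 4] / [2, 5] / [3]
  Insert 1 (step 6): P = [1, 5] / [3, 8] / [4] / [7];  Q = [1, 4] / [2, 5] / [3] / [6]
  Insert 2 (step 7): P = [1, 2] / [3, 5] / [4, 8] / [7];  Q = [1, 4] / [2, 5] / [3, 7] / [6]
  Insert 6 (step 8): P = [1, 2, 6] / [3, 5] / [4, 8] / [7];  Q = [1, 4, 8] / [2, 5] / [3, 7] / [6]
Final shape: (3, 2, 2, 1).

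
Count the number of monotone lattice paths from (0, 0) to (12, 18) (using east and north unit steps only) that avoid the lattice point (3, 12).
Number of paths = 84215950

Total paths from (0, 0) to (12, 18): C(30, 12) = 86493225. Paths through (3, 12): (paths (0, 0) → (3, 12)) × (paths (3, 12) → (12, 18)) = C(15, 3) · C(15, 9) = 455 · 5005 = 2277275. Avoidance count = 86493225 − 2277275 = 84215950.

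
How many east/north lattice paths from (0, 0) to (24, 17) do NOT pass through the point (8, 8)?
Number of paths = 125291392200

Total paths from (0, 0) to (24, 17): C(41, 24) = 151584480450. Paths through (8, 8): (paths (0, 0) → (8, 8)) × (paths (8, 8) → (24, 17)) = C(16, 8) · C(25, 16) = 12870 · 2042975 = 26293088250. Avoidance count = 151584480450 − 26293088250 = 125291392200.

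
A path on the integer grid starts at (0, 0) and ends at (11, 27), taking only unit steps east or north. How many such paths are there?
Number of paths = 1203322288

A monotone lattice path from (0, 0) to (11, 27) consists of 11 east steps and 27 north steps in some order, so it is determined by which 11 of the 38 steps are east. The count is C(38, 11) = 1203322288.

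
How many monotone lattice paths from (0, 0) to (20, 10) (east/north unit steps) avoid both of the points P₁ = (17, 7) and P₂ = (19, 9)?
Number of paths = 13462383

Inclusion–exclusion. Total paths: C(30, 20) = 30045015. Through P₁: C(24, 17)·C(6, 3) = 6922080. Through P₂: C(28, 19)·C(2, 1) = 13813800. Since P₁ is strictly southwest of P₂, a monotone path through both must visit P₁ then P₂; paths through both = C(24, 17)·C(4, 2)·C(2, 1) = 4153248. Avoid both = 30045015 − 6922080 − 13813800 + 4153248 = 13462383.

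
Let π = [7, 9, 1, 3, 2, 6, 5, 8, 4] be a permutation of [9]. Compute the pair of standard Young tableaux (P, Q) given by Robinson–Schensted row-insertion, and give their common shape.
P = [1, 2, 4, 8] / [3, 5] / [6, 9] / [7];  Q = [1, 2, 6, 8] / [3, 4] / [5, 7] / [9];  common shape = (4, 2, 2, 1)

Row-insert the values π_1, π_2, … into P one at a time, bumping the leftmost entry strictly greater than the inserted value down to the next row. The recording tableau Q records, in position (i, j), the step at which that cell was added to P.
  Insert 7 (step 1): P = [7];  Q = [1]
  Insert 9 (step 2): P = [7, 9];  Q = [1, 2]
  Insert 1 (step 3): P = [1, 9] / [7];  Q = [1, 2] / [3]
  Insert 3 (step 4): P = [1, 3] / [7, 9];  Q = [1, 2] / [3, 4]
  Insert 2 (step 5): P = [1, 2] / [3, 9] / [7];  Q = [1, 2] / [3, 4] / [5]
  Insert 6 (step 6): P = [1, 2, 6] / [3, 9] / [7];  Q = [1, 2, 6] / [3, 4] / [5]
  Insert 5 (step 7): P = [1, 2, 5] / [3, 6] / [7, 9];  Q = [1, 2, 6] / [3, 4] / [5, 7]
  Insert 8 (step 8): P = [1, 2, 5, 8] / [3, 6] / [7, 9];  Q = [1, 2, 6, 8] / [3, 4] / [5, 7]
  Insert 4 (step 9): P = [1, 2, 4, 8] / [3, 5] / [6, 9] / [7];  Q = [1, 2, 6, 8] / [3, 4] / [5, 7] / [9]
Final shape: (4, 2, 2, 1).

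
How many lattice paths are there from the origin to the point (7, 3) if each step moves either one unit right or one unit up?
Number of paths = 120

A monotone lattice path from (0, 0) to (7, 3) consists of 7 east steps and 3 north steps in some order, so it is determined by which 7 of the 10 steps are east. The count is C(10, 7) = 120.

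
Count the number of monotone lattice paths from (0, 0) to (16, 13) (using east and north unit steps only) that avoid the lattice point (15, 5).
Number of paths = 67724379

Total paths from (0, 0) to (16, 13): C(29, 16) = 67863915. Paths through (15, 5): (paths (0, 0) → (15, 5)) × (paths (15, 5) → (16, 13)) = C(20, 15) · C(9, 1) = 15504 · 9 = 139536. Avoidance count = 67863915 − 139536 = 67724379.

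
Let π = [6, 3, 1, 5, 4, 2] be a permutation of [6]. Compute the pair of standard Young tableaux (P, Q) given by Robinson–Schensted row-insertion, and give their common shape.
P = [1, 2] / [3, 4] / [5] / [6];  Q = [1, 4] / [2, 5] / [3] / [6];  common shape = (2, 2, 1, 1)

Row-insert the values π_1, π_2, … into P one at a time, bumping the leftmost entry strictly greater than the inserted value down to the next row. The recording tableau Q records, in position (i, j), the step at which that cell was added to P.
  Insert 6 (step 1): P = [6];  Q = [1]
  Insert 3 (step 2): P = [3] / [6];  Q = [1] / [2]
  Insert 1 (step 3): P = [1] / [3] / [6];  Q = [1] / [2] / [3]
  Insert 5 (step 4): P = [1, 5] / [3] / [6];  Q = [1, 4] / [2] / [3]
  Insert 4 (step 5): P = [1, 4] / [3, 5] / [6];  Q = [1, 4] / [2, 5] / [3]
  Insert 2 (step 6): P = [1, 2] / [3, 4] / [5] / [6];  Q = [1, 4] / [2, 5] / [3] / [6]
Final shape: (2, 2, 1, 1).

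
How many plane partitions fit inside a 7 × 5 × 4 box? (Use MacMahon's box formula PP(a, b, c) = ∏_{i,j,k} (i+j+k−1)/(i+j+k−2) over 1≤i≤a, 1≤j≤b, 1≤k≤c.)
PP(7, 5, 4) = 868489479

Evaluate the triple product over i = 1..7, j = 1..5, k = 1..4. The factors are (2/1) · (3/2) · (4/3) · (5/4) · (3/2) · (4/3) · (5/4) · (6/5) · … (140 factors total). The numerators and denominators telescope so the product is an integer; carrying out the multiplication exactly gives PP(7, 5, 4) = 868489479.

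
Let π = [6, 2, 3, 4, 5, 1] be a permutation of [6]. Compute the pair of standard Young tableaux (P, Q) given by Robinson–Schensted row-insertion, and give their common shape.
P = [1, 3, 4, 5] / [2] / [6];  Q = [1, 3, 4, 5] / [2] / [6];  common shape = (4, 1, 1)

Row-insert the values π_1, π_2, … into P one at a time, bumping the leftmost entry strictly greater than the inserted value down to the next row. The recording tableau Q records, in position (i, j), the step at which that cell was added to P.
  Insert 6 (step 1): P = [6];  Q = [1]
  Insert 2 (step 2): P = [2] / [6];  Q = [1] / [2]
  Insert 3 (step 3): P = [2, 3] / [6];  Q = [1, 3] / [2]
  Insert 4 (step 4): P = [2, 3, 4] / [6];  Q = [1, 3, 4] / [2]
  Insert 5 (step 5): P = [2, 3, 4, 5] / [6];  Q = [1, 3, 4, 5] / [2]
  Insert 1 (step 6): P = [1, 3, 4, 5] / [2] / [6];  Q = [1, 3, 4, 5] / [2] / [6]
Final shape: (4, 1, 1).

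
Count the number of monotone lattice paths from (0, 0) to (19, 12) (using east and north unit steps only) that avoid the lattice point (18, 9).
Number of paths = 122373225

Total paths from (0, 0) to (19, 12): C(31, 19) = 141120525. Paths through (18, 9): (paths (0, 0) → (18, 9)) × (paths (18, 9) → (19, 12)) = C(27, 18) · C(4, 1) = 4686825 · 4 = 18747300. Avoidance count = 141120525 − 18747300 = 122373225.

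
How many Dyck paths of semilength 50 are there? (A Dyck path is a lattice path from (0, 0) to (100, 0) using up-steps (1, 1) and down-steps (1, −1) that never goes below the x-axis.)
C_50 = 1978261657756160653623774456

These Dyck paths are counted by the Catalan number C_n = (1/(n + 1)) · C(2n, n). For n = 50: C_50 = (1/51) · C(100, 50) = 100891344545564193334812497256/51 = 1978261657756160653623774456.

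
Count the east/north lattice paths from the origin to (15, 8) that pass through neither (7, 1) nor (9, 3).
Number of paths = 359370

Inclusion–exclusion. Total paths: C(23, 15) = 490314. Through P₁: C(8, 7)·C(15, 8) = 51480. Through P₂: C(12, 9)·C(11, 6) = 101640. Since P₁ is strictly southwest of P₂, a monotone path through both must visit P₁ then P₂; paths through both = C(8, 7)·C(4, 2)·C(11, 6) = 22176. Avoid both = 490314 − 51480 − 101640 + 22176 = 359370.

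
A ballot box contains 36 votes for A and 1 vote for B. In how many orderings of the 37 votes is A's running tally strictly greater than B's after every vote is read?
Strict-lead orderings = 35

Total orderings of the 37 votes with 36 for A: C(37, 36) = 37. By the Bertrand ballot formula (Cycle Lemma / reflection principle), the number of orderings in which A is strictly ahead of B throughout is (p − q)/(p + q) · C(p + q, p) = (36 − 1)/(36 + 1) · 37 = 35.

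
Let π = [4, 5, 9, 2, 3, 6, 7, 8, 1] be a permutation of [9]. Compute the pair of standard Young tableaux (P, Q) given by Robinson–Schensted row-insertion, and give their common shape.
P = [1, 3, 6, 7, 8] / [2, 5, 9] / [4];  Q = [1, 2, 3, 7, 8] / [4, 5, 6] / [9];  common shape = (5, 3, 1)

Row-insert the values π_1, π_2, … into P one at a time, bumping the leftmost entry strictly greater than the inserted value down to the next row. The recording tableau Q records, in position (i, j), the step at which that cell was added to P.
  Insert 4 (step 1): P = [4];  Q = [1]
  Insert 5 (step 2): P = [4, 5];  Q = [1, 2]
  Insert 9 (step 3): P = [4, 5, 9];  Q = [1, 2, 3]
  Insert 2 (step 4): P = [2, 5, 9] / [4];  Q = [1, 2, 3] / [4]
  Insert 3 (step 5): P = [2, 3, 9] / [4, 5];  Q = [1, 2, 3] / [4, 5]
  Insert 6 (step 6): P = [2, 3, 6] / [4, 5, 9];  Q = [1, 2, 3] / [4, 5, 6]
  Insert 7 (step 7): P = [2, 3, 6, 7] / [4, 5, 9];  Q = [1, 2, 3, 7] / [4, 5, 6]
  Insert 8 (step 8): P = [2, 3, 6, 7, 8] / [4, 5, 9];  Q = [1, 2, 3, 7, 8] / [4, 5, 6]
  Insert 1 (step 9): P = [1, 3, 6, 7, 8] / [2, 5, 9] / [4];  Q = [1, 2, 3, 7, 8] / [4, 5, 6] / [9]
Final shape: (5, 3, 1).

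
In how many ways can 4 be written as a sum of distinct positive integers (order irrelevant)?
q(4) = 2

List partitions of 4 into distinct parts: 4, 3+1. There are q(4) = 2. (Euler: this equals the number of odd-part partitions of 4.)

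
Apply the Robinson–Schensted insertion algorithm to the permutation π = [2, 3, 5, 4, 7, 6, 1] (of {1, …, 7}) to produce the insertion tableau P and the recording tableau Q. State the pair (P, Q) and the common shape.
P = [1, 3, 4, 6] / [2, 7] / [5];  Q = [1, 2, 3, 5] / [4, 6] / [7];  common shape = (4, 2, 1)

Row-insert the values π_1, π_2, … into P one at a time, bumping the leftmost entry strictly greater than the inserted value down to the next row. The recording tableau Q records, in position (i, j), the step at which that cell was added to P.
  Insert 2 (step 1): P = [2];  Q = [1]
  Insert 3 (step 2): P = [2, 3];  Q = [1, 2]
  Insert 5 (step 3): P = [2, 3, 5];  Q = [1, 2, 3]
  Insert 4 (step 4): P = [2, 3, 4] / [5];  Q = [1, 2, 3] / [4]
  Insert 7 (step 5): P = [2, 3, 4, 7] / [5];  Q = [1, 2, 3, 5] / [4]
  Insert 6 (step 6): P = [2, 3, 4, 6] / [5, 7];  Q = [1, 2, 3, 5] / [4, 6]
  Insert 1 (step 7): P = [1, 3, 4, 6] / [2, 7] / [5];  Q = [1, 2, 3, 5] / [4, 6] / [7]
Final shape: (4, 2, 1).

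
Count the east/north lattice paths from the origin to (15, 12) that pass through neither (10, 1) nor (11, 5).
Number of paths = 15912522

Inclusion–exclusion. Total paths: C(27, 15) = 17383860. Through P₁: C(11, 10)·C(16, 5) = 48048. Through P₂: C(16, 11)·C(11, 4) = 1441440. Since P₁ is strictly southwest of P₂, a monotone path through both must visit P₁ then P₂; paths through both = C(11, 10)·C(5, 1)·C(11, 4) = 18150. Avoid both = 17383860 − 48048 − 1441440 + 18150 = 15912522.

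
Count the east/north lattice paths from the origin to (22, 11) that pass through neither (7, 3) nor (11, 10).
Number of paths = 130941648

Inclusion–exclusion. Total paths: C(33, 22) = 193536720. Through P₁: C(10, 7)·C(23, 15) = 58837680. Through P₂: C(21, 11)·C(12, 11) = 4232592. Since P₁ is strictly southwest of P₂, a monotone path through both must visit P₁ then P₂; paths through both = C(10, 7)·C(11, 4)·C(12, 11) = 475200. Avoid both = 193536720 − 58837680 − 4232592 + 475200 = 130941648.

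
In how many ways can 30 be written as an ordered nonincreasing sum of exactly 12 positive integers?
p(30, 12 parts) = 366

Partitions of n into exactly k parts are in bijection with partitions of n − k into at most k parts (subtract 1 from each part). So p(30, exactly 12) = p(18, parts ≤ 12). Computing via the recurrence p(m, j) = p(m, j−1) + p(m−j, j) gives 366.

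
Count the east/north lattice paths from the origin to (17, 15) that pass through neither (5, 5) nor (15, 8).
Number of paths = 387711216

Inclusion–exclusion. Total paths: C(32, 17) = 565722720. Through P₁: C(10, 5)·C(22, 12) = 162954792. Through P₂: C(23, 15)·C(9, 2) = 17651304. Since P₁ is strictly southwest of P₂, a monotone path through both must visit P₁ then P₂; paths through both = C(10, 5)·C(13, 10)·C(9, 2) = 2594592. Avoid both = 565722720 − 162954792 − 17651304 + 2594592 = 387711216.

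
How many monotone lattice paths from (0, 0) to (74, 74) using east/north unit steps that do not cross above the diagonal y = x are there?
C_74 = 311496878311103321137536291518809134027240

These NE paths below the diagonal are counted by the Catalan number C_n = (1/(n + 1)) · C(2n, n). For n = 74: C_74 = (1/75) · C(148, 74) = 23362265873332749085315221863910685052043000/75 = 311496878311103321137536291518809134027240.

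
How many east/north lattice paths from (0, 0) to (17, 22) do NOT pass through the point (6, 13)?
Number of paths = 46464027090

Total paths from (0, 0) to (17, 22): C(39, 17) = 51021117810. Paths through (6, 13): (paths (0, 0) → (6, 13)) × (paths (6, 13) → (17, 22)) = C(19, 6) · C(20, 11) = 27132 · 167960 = 4557090720. Avoidance count = 51021117810 − 4557090720 = 46464027090.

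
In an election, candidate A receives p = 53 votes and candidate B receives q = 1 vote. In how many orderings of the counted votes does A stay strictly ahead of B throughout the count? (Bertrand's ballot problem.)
Strict-lead orderings = 52

Total orderings of the 54 votes with 53 for A: C(54, 53) = 54. By the Bertrand ballot formula (Cycle Lemma / reflection principle), the number of orderings in which A is strictly ahead of B throughout is (p − q)/(p + q) · C(p + q, p) = (53 − 1)/(53 + 1) · 54 = 52.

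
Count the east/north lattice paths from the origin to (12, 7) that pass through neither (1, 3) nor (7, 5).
Number of paths = 30648

Inclusion–exclusion. Total paths: C(19, 12) = 50388. Through P₁: C(4, 1)·C(15, 11) = 5460. Through P₂: C(12, 7)·C(7, 5) = 16632. Since P₁ is strictly southwest of P₂, a monotone path through both must visit P₁ then P₂; paths through both = C(4, 1)·C(8, 6)·C(7, 5) = 2352. Avoid both = 50388 − 5460 − 16632 + 2352 = 30648.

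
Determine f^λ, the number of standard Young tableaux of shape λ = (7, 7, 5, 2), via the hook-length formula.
# SYT of shape (7, 7, 5, 2) = 72424352

Hook-length formula: f^λ = n! / Π hook(c), product over all cells c of the Young diagram. For λ = (7, 7, 5, 2), n = 21 boxes. Hook lengths by row (left-to-right, top-to-bottom): [10, 9, 7, 6, 5, 3, 2]; [9, 8, 6, 5, 4, 2, 1]; [6, 5, 3, 2, 1]; [2, 1]. Product of hooks = 705438720000. So f^λ = 21! / 705438720000 = 51090942171709440000 / 705438720000 = 72424352.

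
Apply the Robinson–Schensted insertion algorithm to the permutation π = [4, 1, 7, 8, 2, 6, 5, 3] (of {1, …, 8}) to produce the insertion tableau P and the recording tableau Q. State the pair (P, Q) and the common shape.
P = [1, 2, 3] / [4, 5, 8] / [6] / [7];  Q = [1, 3, 4] / [2, 5, 6] / [7] / [8];  common shape = (3, 3, 1, 1)

Row-insert the values π_1, π_2, … into P one at a time, bumping the leftmost entry strictly greater than the inserted value down to the next row. The recording tableau Q records, in position (i, j), the step at which that cell was added to P.
  Insert 4 (step 1): P = [4];  Q = [1]
  Insert 1 (step 2): P = [1] / [4];  Q = [1] / [2]
  Insert 7 (step 3): P = [1, 7] / [4];  Q = [1, 3] / [2]
  Insert 8 (step 4): P = [1, 7, 8] / [4];  Q = [1, 3, 4] / [2]
  Insert 2 (step 5): P = [1, 2, 8] / [4, 7];  Q = [1, 3, 4] / [2, 5]
  Insert 6 (step 6): P = [1, 2, 6] / [4, 7, 8];  Q = [1, 3, 4] / [2, 5, 6]
  Insert 5 (step 7): P = [1, 2, 5] / [4, 6, 8] / [7];  Q = [1, 3, 4] / [2, 5, 6] / [7]
  Insert 3 (step 8): P = [1, 2, 3] / [4, 5, 8] / [6] / [7];  Q = [1, 3, 4] / [2, 5, 6] / [7] / [8]
Final shape: (3, 3, 1, 1).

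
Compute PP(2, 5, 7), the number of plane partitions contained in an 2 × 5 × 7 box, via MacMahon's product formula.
PP(2, 5, 7) = 169884

Evaluate the triple product over i = 1..2, j = 1..5, k = 1..7. The factors are (2/1) · (3/2) · (4/3) · (5/4) · (6/5) · (7/6) · (8/7) · (3/2) · … (70 factors total). The numerators and denominators telescope so the product is an integer; carrying out the multiplication exactly gives PP(2, 5, 7) = 169884.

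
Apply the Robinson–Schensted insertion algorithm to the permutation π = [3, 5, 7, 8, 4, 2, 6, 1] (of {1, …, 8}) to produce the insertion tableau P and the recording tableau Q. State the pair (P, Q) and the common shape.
P = [1, 4, 6, 8] / [2, 7] / [3] / [5];  Q = [1, 2, 3, 4] / [5, 7] / [6] / [8];  common shape = (4, 2, 1, 1)

Row-insert the values π_1, π_2, … into P one at a time, bumping the leftmost entry strictly greater than the inserted value down to the next row. The recording tableau Q records, in position (i, j), the step at which that cell was added to P.
  Insert 3 (step 1): P = [3];  Q = [1]
  Insert 5 (step 2): P = [3, 5];  Q = [1, 2]
  Insert 7 (step 3): P = [3, 5, 7];  Q = [1, 2, 3]
  Insert 8 (step 4): P = [3, 5, 7, 8];  Q = [1, 2, 3, 4]
  Insert 4 (step 5): P = [3, 4, 7, 8] / [5];  Q = [1, 2, 3, 4] / [5]
  Insert 2 (step 6): P = [2, 4, 7, 8] / [3] / [5];  Q = [1, 2, 3, 4] / [5] / [6]
  Insert 6 (step 7): P = [2, 4, 6, 8] / [3, 7] / [5];  Q = [1, 2, 3, 4] / [5, 7] / [6]
  Insert 1 (step 8): P = [1, 4, 6, 8] / [2, 7] / [3] / [5];  Q = [1, 2, 3, 4] / [5, 7] / [6] / [8]
Final shape: (4, 2, 1, 1).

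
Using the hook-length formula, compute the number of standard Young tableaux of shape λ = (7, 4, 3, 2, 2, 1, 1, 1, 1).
# SYT of shape (7, 4, 3, 2, 2, 1, 1, 1, 1) = 2483120640

Hook-length formula: f^λ = n! / Π hook(c), product over all cells c of the Young diagram. For λ = (7, 4, 3, 2, 2, 1, 1, 1, 1), n = 22 boxes. Hook lengths by row (left-to-right, top-to-bottom): [15, 10, 7, 5, 3, 2, 1]; [11, 6, 3, 1]; [9, 4, 1]; [7, 2]; [6, 1]; [4]; [3]; [2]; [1]. Product of hooks = 452656512000. So f^λ = 22! / 452656512000 = 1124000727777607680000 / 452656512000 = 2483120640.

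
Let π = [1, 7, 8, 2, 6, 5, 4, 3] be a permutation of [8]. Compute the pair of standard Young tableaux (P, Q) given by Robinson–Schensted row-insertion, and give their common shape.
P = [1, 2, 3] / [4, 8] / [5] / [6] / [7];  Q = [1, 2, 3] / [4, 5] / [6] / [7] / [8];  common shape = (3, 2, 1, 1, 1)

Row-insert the values π_1, π_2, … into P one at a time, bumping the leftmost entry strictly greater than the inserted value down to the next row. The recording tableau Q records, in position (i, j), the step at which that cell was added to P.
  Insert 1 (step 1): P = [1];  Q = [1]
  Insert 7 (step 2): P = [1, 7];  Q = [1, 2]
  Insert 8 (step 3): P = [1, 7, 8];  Q = [1, 2, 3]
  Insert 2 (step 4): P = [1, 2, 8] / [7];  Q = [1, 2, 3] / [4]
  Insert 6 (step 5): P = [1, 2, 6] / [7, 8];  Q = [1, 2, 3] / [4, 5]
  Insert 5 (step 6): P = [1, 2, 5] / [6, 8] / [7];  Q = [1, 2, 3] / [4, 5] / [6]
  Insert 4 (step 7): P = [1, 2, 4] / [5, 8] / [6] / [7];  Q = [1, 2, 3] / [4, 5] / [6] / [7]
  Insert 3 (step 8): P = [1, 2, 3] / [4, 8] / [5] / [6] / [7];  Q = [1, 2, 3] / [4, 5] / [6] / [7] / [8]
Final shape: (3, 2, 1, 1, 1).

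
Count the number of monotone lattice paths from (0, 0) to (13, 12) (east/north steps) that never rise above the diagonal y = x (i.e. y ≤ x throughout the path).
Number of paths = 742900

By the reflection principle (André's argument), the number of monotone paths to (13, 12) with n ≤ m that never go above y = x is C(25, 13) − C(25, 14) = 5200300 − 4457400 = 742900.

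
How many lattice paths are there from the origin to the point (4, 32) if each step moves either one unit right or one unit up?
Number of paths = 58905

A monotone lattice path from (0, 0) to (4, 32) consists of 4 east steps and 32 north steps in some order, so it is determined by which 4 of the 36 steps are east. The count is C(36, 4) = 58905.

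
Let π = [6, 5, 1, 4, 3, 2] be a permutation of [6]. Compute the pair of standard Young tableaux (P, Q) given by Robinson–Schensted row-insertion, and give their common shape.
P = [1, 2] / [3] / [4] / [5] / [6];  Q = [1, 4] / [2] / [3] / [5] / [6];  common shape = (2, 1, 1, 1, 1)

Row-insert the values π_1, π_2, … into P one at a time, bumping the leftmost entry strictly greater than the inserted value down to the next row. The recording tableau Q records, in position (i, j), the step at which that cell was added to P.
  Insert 6 (step 1): P = [6];  Q = [1]
  Insert 5 (step 2): P = [5] / [6];  Q = [1] / [2]
  Insert 1 (step 3): P = [1] / [5] / [6];  Q = [1] / [2] / [3]
  Insert 4 (step 4): P = [1, 4] / [5] / [6];  Q = [1, 4] / [2] / [3]
  Insert 3 (step 5): P = [1, 3] / [4] / [5] / [6];  Q = [1, 4] / [2] / [3] / [5]
  Insert 2 (step 6): P = [1, 2] / [3] / [4] / [5] / [6];  Q = [1, 4] / [2] / [3] / [5] / [6]
Final shape: (2, 1, 1, 1, 1).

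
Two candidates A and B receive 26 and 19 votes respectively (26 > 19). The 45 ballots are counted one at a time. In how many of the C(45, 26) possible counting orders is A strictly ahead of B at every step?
Strict-lead orderings = 379300783092

Total orderings of the 45 votes with 26 for A: C(45, 26) = 2438362177020. By the Bertrand ballot formula (Cycle Lemma / reflection principle), the number of orderings in which A is strictly ahead of B throughout is (p − q)/(p + q) · C(p + q, p) = (26 − 19)/(26 + 19) · 2438362177020 = 379300783092.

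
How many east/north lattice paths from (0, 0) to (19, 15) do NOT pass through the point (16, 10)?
Number of paths = 1558510360

Total paths from (0, 0) to (19, 15): C(34, 19) = 1855967520. Paths through (16, 10): (paths (0, 0) → (16, 10)) × (paths (16, 10) → (19, 15)) = C(26, 16) · C(8, 3) = 5311735 · 56 = 297457160. Avoidance count = 1855967520 − 297457160 = 1558510360.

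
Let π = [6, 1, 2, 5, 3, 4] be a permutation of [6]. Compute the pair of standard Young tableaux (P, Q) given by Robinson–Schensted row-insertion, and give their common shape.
P = [1, 2, 3, 4] / [5] / [6];  Q = [1, 3, 4, 6] / [2] / [5];  common shape = (4, 1, 1)

Row-insert the values π_1, π_2, … into P one at a time, bumping the leftmost entry strictly greater than the inserted value down to the next row. The recording tableau Q records, in position (i, j), the step at which that cell was added to P.
  Insert 6 (step 1): P = [6];  Q = [1]
  Insert 1 (step 2): P = [1] / [6];  Q = [1] / [2]
  Insert 2 (step 3): P = [1, 2] / [6];  Q = [1, 3] / [2]
  Insert 5 (step 4): P = [1, 2, 5] / [6];  Q = [1, 3, 4] / [2]
  Insert 3 (step 5): P = [1, 2, 3] / [5] / [6];  Q = [1, 3, 4] / [2] / [5]
  Insert 4 (step 6): P = [1, 2, 3, 4] / [5] / [6];  Q = [1, 3, 4, 6] / [2] / [5]
Final shape: (4, 1, 1).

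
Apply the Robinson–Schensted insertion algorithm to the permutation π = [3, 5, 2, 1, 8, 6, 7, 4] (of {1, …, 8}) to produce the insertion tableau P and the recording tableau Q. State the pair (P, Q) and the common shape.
P = [1, 4, 6, 7] / [2, 5] / [3, 8];  Q = [1, 2, 5, 7] / [3, 6] / [4, 8];  common shape = (4, 2, 2)

Row-insert the values π_1, π_2, … into P one at a time, bumping the leftmost entry strictly greater than the inserted value down to the next row. The recording tableau Q records, in position (i, j), the step at which that cell was added to P.
  Insert 3 (step 1): P = [3];  Q = [1]
  Insert 5 (step 2): P = [3, 5];  Q = [1, 2]
  Insert 2 (step 3): P = [2, 5] / [3];  Q = [1, 2] / [3]
  Insert 1 (step 4): P = [1, 5] / [2] / [3];  Q = [1, 2] / [3] / [4]
  Insert 8 (step 5): P = [1, 5, 8] / [2] / [3];  Q = [1, 2, 5] / [3] / [4]
  Insert 6 (step 6): P = [1, 5, 6] / [2, 8] / [3];  Q = [1, 2, 5] / [3, 6] / [4]
  Insert 7 (step 7): P = [1, 5, 6, 7] / [2, 8] / [3];  Q = [1, 2, 5, 7] / [3, 6] / [4]
  Insert 4 (step 8): P = [1, 4, 6, 7] / [2, 5] / [3, 8];  Q = [1, 2, 5, 7] / [3, 6] / [4, 8]
Final shape: (4, 2, 2).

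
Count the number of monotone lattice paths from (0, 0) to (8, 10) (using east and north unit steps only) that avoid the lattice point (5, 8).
Number of paths = 30888

Total paths from (0, 0) to (8, 10): C(18, 8) = 43758. Paths through (5, 8): (paths (0, 0) → (5, 8)) × (paths (5, 8) → (8, 10)) = C(13, 5) · C(5, 3) = 1287 · 10 = 12870. Avoidance count = 43758 − 12870 = 30888.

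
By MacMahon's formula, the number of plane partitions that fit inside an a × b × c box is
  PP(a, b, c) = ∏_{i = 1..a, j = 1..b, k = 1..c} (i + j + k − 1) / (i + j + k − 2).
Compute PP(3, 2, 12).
PP(3, 2, 12) = 63700

Evaluate the triple product over i = 1..3, j = 1..2, k = 1..12. The factors are (2/1) · (3/2) · (4/3) · (5/4) · (6/5) · (7/6) · (8/7) · (9/8) · … (72 factors total). The numerators and denominators telescope so the product is an integer; carrying out the multiplication exactly gives PP(3, 2, 12) = 63700.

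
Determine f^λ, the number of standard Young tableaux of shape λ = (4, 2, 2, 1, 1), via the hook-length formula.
# SYT of shape (4, 2, 2, 1, 1) = 567

Hook-length formula: f^λ = n! / Π hook(c), product over all cells c of the Young diagram. For λ = (4, 2, 2, 1, 1), n = 10 boxes. Hook lengths by row (left-to-right, top-to-bottom): [8, 5, 2, 1]; [5, 2]; [4, 1]; [2]; [1]. Product of hooks = 6400. So f^λ = 10! / 6400 = 3628800 / 6400 = 567.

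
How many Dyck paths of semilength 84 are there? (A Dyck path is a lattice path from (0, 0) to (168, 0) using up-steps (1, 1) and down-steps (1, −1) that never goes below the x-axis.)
C_84 = 270557451039395118028642463289168566420671280440

These Dyck paths are counted by the Catalan number C_n = (1/(n + 1)) · C(2n, n). For n = 84: C_84 = (1/85) · C(168, 84) = 22997383338348585032434609379579328145757058837400/85 = 270557451039395118028642463289168566420671280440.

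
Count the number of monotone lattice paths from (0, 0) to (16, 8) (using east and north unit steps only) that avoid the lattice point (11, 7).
Number of paths = 544527

Total paths from (0, 0) to (16, 8): C(24, 16) = 735471. Paths through (11, 7): (paths (0, 0) → (11, 7)) × (paths (11, 7) → (16, 8)) = C(18, 11) · C(6, 5) = 31824 · 6 = 190944. Avoidance count = 735471 − 190944 = 544527.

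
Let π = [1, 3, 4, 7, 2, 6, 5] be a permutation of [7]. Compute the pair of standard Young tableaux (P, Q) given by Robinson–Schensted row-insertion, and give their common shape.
P = [1, 2, 4, 5] / [3, 6] / [7];  Q = [1, 2, 3, 4] / [5, 6] / [7];  common shape = (4, 2, 1)

Row-insert the values π_1, π_2, … into P one at a time, bumping the leftmost entry strictly greater than the inserted value down to the next row. The recording tableau Q records, in position (i, j), the step at which that cell was added to P.
  Insert 1 (step 1): P = [1];  Q = [1]
  Insert 3 (step 2): P = [1, 3];  Q = [1, 2]
  Insert 4 (step 3): P = [1, 3, 4];  Q = [1, 2, 3]
  Insert 7 (step 4): P = [1, 3, 4, 7];  Q = [1, 2, 3, 4]
  Insert 2 (step 5): P = [1, 2, 4, 7] / [3];  Q = [1, 2, 3, 4] / [5]
  Insert 6 (step 6): P = [1, 2, 4, 6] / [3, 7];  Q = [1, 2, 3, 4] / [5, 6]
  Insert 5 (step 7): P = [1, 2, 4, 5] / [3, 6] / [7];  Q = [1, 2, 3, 4] / [5, 6] / [7]
Final shape: (4, 2, 1).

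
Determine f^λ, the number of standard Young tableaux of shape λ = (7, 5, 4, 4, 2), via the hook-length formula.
# SYT of shape (7, 5, 4, 4, 2) = 1414214802

Hook-length formula: f^λ = n! / Π hook(c), product over all cells c of the Young diagram. For λ = (7, 5, 4, 4, 2), n = 22 boxes. Hook lengths by row (left-to-right, top-to-bottom): [11, 10, 8, 7, 4, 2, 1]; [8, 7, 5, 4, 1]; [6, 5, 3, 2]; [5, 4, 2, 1]; [2, 1]. Product of hooks = 794787840000. So f^λ = 22! / 794787840000 = 1124000727777607680000 / 794787840000 = 1414214802.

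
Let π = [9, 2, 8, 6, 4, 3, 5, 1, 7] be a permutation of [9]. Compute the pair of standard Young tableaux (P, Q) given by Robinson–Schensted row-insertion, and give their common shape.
P = [1, 3, 5, 7] / [2] / [4] / [6] / [8] / [9];  Q = [1, 3, 7, 9] / [2] / [4] / [5] / [6] / [8];  common shape = (4, 1, 1, 1, 1, 1)

Row-insert the values π_1, π_2, … into P one at a time, bumping the leftmost entry strictly greater than the inserted value down to the next row. The recording tableau Q records, in position (i, j), the step at which that cell was added to P.
  Insert 9 (step 1): P = [9];  Q = [1]
  Insert 2 (step 2): P = [2] / [9];  Q = [1] / [2]
  Insert 8 (step 3): P = [2, 8] / [9];  Q = [1, 3] / [2]
  Insert 6 (step 4): P = [2, 6] / [8] / [9];  Q = [1, 3] / [2] / [4]
  Insert 4 (step 5): P = [2, 4] / [6] / [8] / [9];  Q = [1, 3] / [2] / [4] / [5]
  Insert 3 (step 6): P = [2, 3] / [4] / [6] / [8] / [9];  Q = [1, 3] / [2] / [4] / [5] / [6]
  Insert 5 (step 7): P = [2, 3, 5] / [4] / [6] / [8] / [9];  Q = [1, 3, 7] / [2] / [4] / [5] / [6]
  Insert 1 (step 8): P = [1, 3, 5] / [2] / [4] / [6] / [8] / [9];  Q = [1, 3, 7] / [2] / [4] / [5] / [6] / [8]
  Insert 7 (step 9): P = [1, 3, 5, 7] / [2] / [4] / [6] / [8] / [9];  Q = [1, 3, 7, 9] / [2] / [4] / [5] / [6] / [8]
Final shape: (4, 1, 1, 1, 1, 1).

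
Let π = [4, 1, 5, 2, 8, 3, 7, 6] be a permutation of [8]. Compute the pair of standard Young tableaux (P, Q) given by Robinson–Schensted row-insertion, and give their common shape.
P = [1, 2, 3, 6] / [4, 5, 7] / [8];  Q = [1, 3, 5, 7] / [2, 4, 6] / [8];  common shape = (4, 3, 1)

Row-insert the values π_1, π_2, … into P one at a time, bumping the leftmost entry strictly greater than the inserted value down to the next row. The recording tableau Q records, in position (i, j), the step at which that cell was added to P.
  Insert 4 (step 1): P = [4];  Q = [1]
  Insert 1 (step 2): P = [1] / [4];  Q = [1] / [2]
  Insert 5 (step 3): P = [1, 5] / [4];  Q = [1, 3] / [2]
  Insert 2 (step 4): P = [1, 2] / [4, 5];  Q = [1, 3] / [2, 4]
  Insert 8 (step 5): P = [1, 2, 8] / [4, 5];  Q = [1, 3, 5] / [2, 4]
  Insert 3 (step 6): P = [1, 2, 3] / [4, 5, 8];  Q = [1, 3, 5] / [2, 4, 6]
  Insert 7 (step 7): P = [1, 2, 3, 7] / [4, 5, 8];  Q = [1, 3, 5, 7] / [2, 4, 6]
  Insert 6 (step 8): P = [1, 2, 3, 6] / [4, 5, 7] / [8];  Q = [1, 3, 5, 7] / [2, 4, 6] / [8]
Final shape: (4, 3, 1).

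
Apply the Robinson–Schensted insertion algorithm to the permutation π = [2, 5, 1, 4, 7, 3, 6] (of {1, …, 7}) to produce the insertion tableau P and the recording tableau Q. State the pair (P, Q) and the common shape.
P = [1, 3, 6] / [2, 4, 7] / [5];  Q = [1, 2, 5] / [3, 4, 7] / [6];  common shape = (3, 3, 1)

Row-insert the values π_1, π_2, … into P one at a time, bumping the leftmost entry strictly greater than the inserted value down to the next row. The recording tableau Q records, in position (i, j), the step at which that cell was added to P.
  Insert 2 (step 1): P = [2];  Q = [1]
  Insert 5 (step 2): P = [2, 5];  Q = [1, 2]
  Insert 1 (step 3): P = [1, 5] / [2];  Q = [1, 2] / [3]
  Insert 4 (step 4): P = [1, 4] / [2, 5];  Q = [1, 2] / [3, 4]
  Insert 7 (step 5): P = [1, 4, 7] / [2, 5];  Q = [1, 2, 5] / [3, 4]
  Insert 3 (step 6): P = [1, 3, 7] / [2, 4] / [5];  Q = [1, 2, 5] / [3, 4] / [6]
  Insert 6 (step 7): P = [1, 3, 6] / [2, 4, 7] / [5];  Q = [1, 2, 5] / [3, 4, 7] / [6]
Final shape: (3, 3, 1).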